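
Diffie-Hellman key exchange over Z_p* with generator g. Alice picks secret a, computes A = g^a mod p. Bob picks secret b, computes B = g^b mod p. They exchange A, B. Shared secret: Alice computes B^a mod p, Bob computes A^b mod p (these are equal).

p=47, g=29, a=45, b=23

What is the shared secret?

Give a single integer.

Answer: 46

Derivation:
A = 29^45 mod 47  (bits of 45 = 101101)
  bit 0 = 1: r = r^2 * 29 mod 47 = 1^2 * 29 = 1*29 = 29
  bit 1 = 0: r = r^2 mod 47 = 29^2 = 42
  bit 2 = 1: r = r^2 * 29 mod 47 = 42^2 * 29 = 25*29 = 20
  bit 3 = 1: r = r^2 * 29 mod 47 = 20^2 * 29 = 24*29 = 38
  bit 4 = 0: r = r^2 mod 47 = 38^2 = 34
  bit 5 = 1: r = r^2 * 29 mod 47 = 34^2 * 29 = 28*29 = 13
  -> A = 13
B = 29^23 mod 47  (bits of 23 = 10111)
  bit 0 = 1: r = r^2 * 29 mod 47 = 1^2 * 29 = 1*29 = 29
  bit 1 = 0: r = r^2 mod 47 = 29^2 = 42
  bit 2 = 1: r = r^2 * 29 mod 47 = 42^2 * 29 = 25*29 = 20
  bit 3 = 1: r = r^2 * 29 mod 47 = 20^2 * 29 = 24*29 = 38
  bit 4 = 1: r = r^2 * 29 mod 47 = 38^2 * 29 = 34*29 = 46
  -> B = 46
s = B^a = 46^45 mod 47  (bits of 45 = 101101)
  bit 0 = 1: r = r^2 * 46 mod 47 = 1^2 * 46 = 1*46 = 46
  bit 1 = 0: r = r^2 mod 47 = 46^2 = 1
  bit 2 = 1: r = r^2 * 46 mod 47 = 1^2 * 46 = 1*46 = 46
  bit 3 = 1: r = r^2 * 46 mod 47 = 46^2 * 46 = 1*46 = 46
  bit 4 = 0: r = r^2 mod 47 = 46^2 = 1
  bit 5 = 1: r = r^2 * 46 mod 47 = 1^2 * 46 = 1*46 = 46
  -> s = B^a = 46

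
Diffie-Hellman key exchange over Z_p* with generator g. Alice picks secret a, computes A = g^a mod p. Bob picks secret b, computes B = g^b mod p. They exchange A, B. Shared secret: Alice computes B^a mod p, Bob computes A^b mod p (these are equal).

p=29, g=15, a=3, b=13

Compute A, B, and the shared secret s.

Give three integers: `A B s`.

A = 15^3 mod 29  (bits of 3 = 11)
  bit 0 = 1: r = r^2 * 15 mod 29 = 1^2 * 15 = 1*15 = 15
  bit 1 = 1: r = r^2 * 15 mod 29 = 15^2 * 15 = 22*15 = 11
  -> A = 11
B = 15^13 mod 29  (bits of 13 = 1101)
  bit 0 = 1: r = r^2 * 15 mod 29 = 1^2 * 15 = 1*15 = 15
  bit 1 = 1: r = r^2 * 15 mod 29 = 15^2 * 15 = 22*15 = 11
  bit 2 = 0: r = r^2 mod 29 = 11^2 = 5
  bit 3 = 1: r = r^2 * 15 mod 29 = 5^2 * 15 = 25*15 = 27
  -> B = 27
s = B^a = 27^3 mod 29  (bits of 3 = 11)
  bit 0 = 1: r = r^2 * 27 mod 29 = 1^2 * 27 = 1*27 = 27
  bit 1 = 1: r = r^2 * 27 mod 29 = 27^2 * 27 = 4*27 = 21
  -> s = B^a = 21

Answer: 11 27 21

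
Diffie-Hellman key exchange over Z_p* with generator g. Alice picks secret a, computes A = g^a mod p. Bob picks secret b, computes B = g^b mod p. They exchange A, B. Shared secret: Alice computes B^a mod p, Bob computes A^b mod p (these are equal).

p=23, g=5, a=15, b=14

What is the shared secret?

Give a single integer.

A = 5^15 mod 23  (bits of 15 = 1111)
  bit 0 = 1: r = r^2 * 5 mod 23 = 1^2 * 5 = 1*5 = 5
  bit 1 = 1: r = r^2 * 5 mod 23 = 5^2 * 5 = 2*5 = 10
  bit 2 = 1: r = r^2 * 5 mod 23 = 10^2 * 5 = 8*5 = 17
  bit 3 = 1: r = r^2 * 5 mod 23 = 17^2 * 5 = 13*5 = 19
  -> A = 19
B = 5^14 mod 23  (bits of 14 = 1110)
  bit 0 = 1: r = r^2 * 5 mod 23 = 1^2 * 5 = 1*5 = 5
  bit 1 = 1: r = r^2 * 5 mod 23 = 5^2 * 5 = 2*5 = 10
  bit 2 = 1: r = r^2 * 5 mod 23 = 10^2 * 5 = 8*5 = 17
  bit 3 = 0: r = r^2 mod 23 = 17^2 = 13
  -> B = 13
s = B^a = 13^15 mod 23  (bits of 15 = 1111)
  bit 0 = 1: r = r^2 * 13 mod 23 = 1^2 * 13 = 1*13 = 13
  bit 1 = 1: r = r^2 * 13 mod 23 = 13^2 * 13 = 8*13 = 12
  bit 2 = 1: r = r^2 * 13 mod 23 = 12^2 * 13 = 6*13 = 9
  bit 3 = 1: r = r^2 * 13 mod 23 = 9^2 * 13 = 12*13 = 18
  -> s = B^a = 18

Answer: 18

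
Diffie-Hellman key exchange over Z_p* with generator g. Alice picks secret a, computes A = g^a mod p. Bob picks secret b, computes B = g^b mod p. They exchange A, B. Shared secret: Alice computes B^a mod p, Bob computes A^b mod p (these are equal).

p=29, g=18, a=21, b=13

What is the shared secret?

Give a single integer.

Answer: 12

Derivation:
A = 18^21 mod 29  (bits of 21 = 10101)
  bit 0 = 1: r = r^2 * 18 mod 29 = 1^2 * 18 = 1*18 = 18
  bit 1 = 0: r = r^2 mod 29 = 18^2 = 5
  bit 2 = 1: r = r^2 * 18 mod 29 = 5^2 * 18 = 25*18 = 15
  bit 3 = 0: r = r^2 mod 29 = 15^2 = 22
  bit 4 = 1: r = r^2 * 18 mod 29 = 22^2 * 18 = 20*18 = 12
  -> A = 12
B = 18^13 mod 29  (bits of 13 = 1101)
  bit 0 = 1: r = r^2 * 18 mod 29 = 1^2 * 18 = 1*18 = 18
  bit 1 = 1: r = r^2 * 18 mod 29 = 18^2 * 18 = 5*18 = 3
  bit 2 = 0: r = r^2 mod 29 = 3^2 = 9
  bit 3 = 1: r = r^2 * 18 mod 29 = 9^2 * 18 = 23*18 = 8
  -> B = 8
s = B^a = 8^21 mod 29  (bits of 21 = 10101)
  bit 0 = 1: r = r^2 * 8 mod 29 = 1^2 * 8 = 1*8 = 8
  bit 1 = 0: r = r^2 mod 29 = 8^2 = 6
  bit 2 = 1: r = r^2 * 8 mod 29 = 6^2 * 8 = 7*8 = 27
  bit 3 = 0: r = r^2 mod 29 = 27^2 = 4
  bit 4 = 1: r = r^2 * 8 mod 29 = 4^2 * 8 = 16*8 = 12
  -> s = B^a = 12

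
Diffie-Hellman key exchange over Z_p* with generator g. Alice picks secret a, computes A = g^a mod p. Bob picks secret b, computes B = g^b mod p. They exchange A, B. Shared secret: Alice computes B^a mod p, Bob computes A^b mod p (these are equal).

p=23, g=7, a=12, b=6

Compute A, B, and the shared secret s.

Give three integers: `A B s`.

Answer: 16 4 4

Derivation:
A = 7^12 mod 23  (bits of 12 = 1100)
  bit 0 = 1: r = r^2 * 7 mod 23 = 1^2 * 7 = 1*7 = 7
  bit 1 = 1: r = r^2 * 7 mod 23 = 7^2 * 7 = 3*7 = 21
  bit 2 = 0: r = r^2 mod 23 = 21^2 = 4
  bit 3 = 0: r = r^2 mod 23 = 4^2 = 16
  -> A = 16
B = 7^6 mod 23  (bits of 6 = 110)
  bit 0 = 1: r = r^2 * 7 mod 23 = 1^2 * 7 = 1*7 = 7
  bit 1 = 1: r = r^2 * 7 mod 23 = 7^2 * 7 = 3*7 = 21
  bit 2 = 0: r = r^2 mod 23 = 21^2 = 4
  -> B = 4
s = B^a = 4^12 mod 23  (bits of 12 = 1100)
  bit 0 = 1: r = r^2 * 4 mod 23 = 1^2 * 4 = 1*4 = 4
  bit 1 = 1: r = r^2 * 4 mod 23 = 4^2 * 4 = 16*4 = 18
  bit 2 = 0: r = r^2 mod 23 = 18^2 = 2
  bit 3 = 0: r = r^2 mod 23 = 2^2 = 4
  -> s = B^a = 4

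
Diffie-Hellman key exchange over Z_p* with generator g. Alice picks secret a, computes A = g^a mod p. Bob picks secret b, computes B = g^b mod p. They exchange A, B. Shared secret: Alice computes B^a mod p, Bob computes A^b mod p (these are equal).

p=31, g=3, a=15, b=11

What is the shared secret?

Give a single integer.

A = 3^15 mod 31  (bits of 15 = 1111)
  bit 0 = 1: r = r^2 * 3 mod 31 = 1^2 * 3 = 1*3 = 3
  bit 1 = 1: r = r^2 * 3 mod 31 = 3^2 * 3 = 9*3 = 27
  bit 2 = 1: r = r^2 * 3 mod 31 = 27^2 * 3 = 16*3 = 17
  bit 3 = 1: r = r^2 * 3 mod 31 = 17^2 * 3 = 10*3 = 30
  -> A = 30
B = 3^11 mod 31  (bits of 11 = 1011)
  bit 0 = 1: r = r^2 * 3 mod 31 = 1^2 * 3 = 1*3 = 3
  bit 1 = 0: r = r^2 mod 31 = 3^2 = 9
  bit 2 = 1: r = r^2 * 3 mod 31 = 9^2 * 3 = 19*3 = 26
  bit 3 = 1: r = r^2 * 3 mod 31 = 26^2 * 3 = 25*3 = 13
  -> B = 13
s = B^a = 13^15 mod 31  (bits of 15 = 1111)
  bit 0 = 1: r = r^2 * 13 mod 31 = 1^2 * 13 = 1*13 = 13
  bit 1 = 1: r = r^2 * 13 mod 31 = 13^2 * 13 = 14*13 = 27
  bit 2 = 1: r = r^2 * 13 mod 31 = 27^2 * 13 = 16*13 = 22
  bit 3 = 1: r = r^2 * 13 mod 31 = 22^2 * 13 = 19*13 = 30
  -> s = B^a = 30

Answer: 30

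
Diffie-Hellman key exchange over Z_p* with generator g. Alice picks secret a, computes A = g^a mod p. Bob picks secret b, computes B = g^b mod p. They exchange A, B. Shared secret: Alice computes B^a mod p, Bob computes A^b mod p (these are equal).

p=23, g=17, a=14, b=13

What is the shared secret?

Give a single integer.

Answer: 12

Derivation:
A = 17^14 mod 23  (bits of 14 = 1110)
  bit 0 = 1: r = r^2 * 17 mod 23 = 1^2 * 17 = 1*17 = 17
  bit 1 = 1: r = r^2 * 17 mod 23 = 17^2 * 17 = 13*17 = 14
  bit 2 = 1: r = r^2 * 17 mod 23 = 14^2 * 17 = 12*17 = 20
  bit 3 = 0: r = r^2 mod 23 = 20^2 = 9
  -> A = 9
B = 17^13 mod 23  (bits of 13 = 1101)
  bit 0 = 1: r = r^2 * 17 mod 23 = 1^2 * 17 = 1*17 = 17
  bit 1 = 1: r = r^2 * 17 mod 23 = 17^2 * 17 = 13*17 = 14
  bit 2 = 0: r = r^2 mod 23 = 14^2 = 12
  bit 3 = 1: r = r^2 * 17 mod 23 = 12^2 * 17 = 6*17 = 10
  -> B = 10
s = B^a = 10^14 mod 23  (bits of 14 = 1110)
  bit 0 = 1: r = r^2 * 10 mod 23 = 1^2 * 10 = 1*10 = 10
  bit 1 = 1: r = r^2 * 10 mod 23 = 10^2 * 10 = 8*10 = 11
  bit 2 = 1: r = r^2 * 10 mod 23 = 11^2 * 10 = 6*10 = 14
  bit 3 = 0: r = r^2 mod 23 = 14^2 = 12
  -> s = B^a = 12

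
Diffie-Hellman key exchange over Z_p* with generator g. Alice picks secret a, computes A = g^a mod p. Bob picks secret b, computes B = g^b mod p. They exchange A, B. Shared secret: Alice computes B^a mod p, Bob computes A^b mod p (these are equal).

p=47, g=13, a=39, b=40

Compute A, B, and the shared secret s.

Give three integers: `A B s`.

Answer: 41 16 25

Derivation:
A = 13^39 mod 47  (bits of 39 = 100111)
  bit 0 = 1: r = r^2 * 13 mod 47 = 1^2 * 13 = 1*13 = 13
  bit 1 = 0: r = r^2 mod 47 = 13^2 = 28
  bit 2 = 0: r = r^2 mod 47 = 28^2 = 32
  bit 3 = 1: r = r^2 * 13 mod 47 = 32^2 * 13 = 37*13 = 11
  bit 4 = 1: r = r^2 * 13 mod 47 = 11^2 * 13 = 27*13 = 22
  bit 5 = 1: r = r^2 * 13 mod 47 = 22^2 * 13 = 14*13 = 41
  -> A = 41
B = 13^40 mod 47  (bits of 40 = 101000)
  bit 0 = 1: r = r^2 * 13 mod 47 = 1^2 * 13 = 1*13 = 13
  bit 1 = 0: r = r^2 mod 47 = 13^2 = 28
  bit 2 = 1: r = r^2 * 13 mod 47 = 28^2 * 13 = 32*13 = 40
  bit 3 = 0: r = r^2 mod 47 = 40^2 = 2
  bit 4 = 0: r = r^2 mod 47 = 2^2 = 4
  bit 5 = 0: r = r^2 mod 47 = 4^2 = 16
  -> B = 16
s = B^a = 16^39 mod 47  (bits of 39 = 100111)
  bit 0 = 1: r = r^2 * 16 mod 47 = 1^2 * 16 = 1*16 = 16
  bit 1 = 0: r = r^2 mod 47 = 16^2 = 21
  bit 2 = 0: r = r^2 mod 47 = 21^2 = 18
  bit 3 = 1: r = r^2 * 16 mod 47 = 18^2 * 16 = 42*16 = 14
  bit 4 = 1: r = r^2 * 16 mod 47 = 14^2 * 16 = 8*16 = 34
  bit 5 = 1: r = r^2 * 16 mod 47 = 34^2 * 16 = 28*16 = 25
  -> s = B^a = 25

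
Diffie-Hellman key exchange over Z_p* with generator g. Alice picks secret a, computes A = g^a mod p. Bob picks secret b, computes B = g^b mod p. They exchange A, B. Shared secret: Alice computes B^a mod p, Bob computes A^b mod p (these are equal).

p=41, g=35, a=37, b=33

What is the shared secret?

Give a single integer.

A = 35^37 mod 41  (bits of 37 = 100101)
  bit 0 = 1: r = r^2 * 35 mod 41 = 1^2 * 35 = 1*35 = 35
  bit 1 = 0: r = r^2 mod 41 = 35^2 = 36
  bit 2 = 0: r = r^2 mod 41 = 36^2 = 25
  bit 3 = 1: r = r^2 * 35 mod 41 = 25^2 * 35 = 10*35 = 22
  bit 4 = 0: r = r^2 mod 41 = 22^2 = 33
  bit 5 = 1: r = r^2 * 35 mod 41 = 33^2 * 35 = 23*35 = 26
  -> A = 26
B = 35^33 mod 41  (bits of 33 = 100001)
  bit 0 = 1: r = r^2 * 35 mod 41 = 1^2 * 35 = 1*35 = 35
  bit 1 = 0: r = r^2 mod 41 = 35^2 = 36
  bit 2 = 0: r = r^2 mod 41 = 36^2 = 25
  bit 3 = 0: r = r^2 mod 41 = 25^2 = 10
  bit 4 = 0: r = r^2 mod 41 = 10^2 = 18
  bit 5 = 1: r = r^2 * 35 mod 41 = 18^2 * 35 = 37*35 = 24
  -> B = 24
s = B^a = 24^37 mod 41  (bits of 37 = 100101)
  bit 0 = 1: r = r^2 * 24 mod 41 = 1^2 * 24 = 1*24 = 24
  bit 1 = 0: r = r^2 mod 41 = 24^2 = 2
  bit 2 = 0: r = r^2 mod 41 = 2^2 = 4
  bit 3 = 1: r = r^2 * 24 mod 41 = 4^2 * 24 = 16*24 = 15
  bit 4 = 0: r = r^2 mod 41 = 15^2 = 20
  bit 5 = 1: r = r^2 * 24 mod 41 = 20^2 * 24 = 31*24 = 6
  -> s = B^a = 6

Answer: 6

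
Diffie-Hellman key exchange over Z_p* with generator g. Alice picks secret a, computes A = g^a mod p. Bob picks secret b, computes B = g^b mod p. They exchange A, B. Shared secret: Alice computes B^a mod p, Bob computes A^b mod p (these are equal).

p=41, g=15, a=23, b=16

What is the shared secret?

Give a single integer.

A = 15^23 mod 41  (bits of 23 = 10111)
  bit 0 = 1: r = r^2 * 15 mod 41 = 1^2 * 15 = 1*15 = 15
  bit 1 = 0: r = r^2 mod 41 = 15^2 = 20
  bit 2 = 1: r = r^2 * 15 mod 41 = 20^2 * 15 = 31*15 = 14
  bit 3 = 1: r = r^2 * 15 mod 41 = 14^2 * 15 = 32*15 = 29
  bit 4 = 1: r = r^2 * 15 mod 41 = 29^2 * 15 = 21*15 = 28
  -> A = 28
B = 15^16 mod 41  (bits of 16 = 10000)
  bit 0 = 1: r = r^2 * 15 mod 41 = 1^2 * 15 = 1*15 = 15
  bit 1 = 0: r = r^2 mod 41 = 15^2 = 20
  bit 2 = 0: r = r^2 mod 41 = 20^2 = 31
  bit 3 = 0: r = r^2 mod 41 = 31^2 = 18
  bit 4 = 0: r = r^2 mod 41 = 18^2 = 37
  -> B = 37
s = B^a = 37^23 mod 41  (bits of 23 = 10111)
  bit 0 = 1: r = r^2 * 37 mod 41 = 1^2 * 37 = 1*37 = 37
  bit 1 = 0: r = r^2 mod 41 = 37^2 = 16
  bit 2 = 1: r = r^2 * 37 mod 41 = 16^2 * 37 = 10*37 = 1
  bit 3 = 1: r = r^2 * 37 mod 41 = 1^2 * 37 = 1*37 = 37
  bit 4 = 1: r = r^2 * 37 mod 41 = 37^2 * 37 = 16*37 = 18
  -> s = B^a = 18

Answer: 18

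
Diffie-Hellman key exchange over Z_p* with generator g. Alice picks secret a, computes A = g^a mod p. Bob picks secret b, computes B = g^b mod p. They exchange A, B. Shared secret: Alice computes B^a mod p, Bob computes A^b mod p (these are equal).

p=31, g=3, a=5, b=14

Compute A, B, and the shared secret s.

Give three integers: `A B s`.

Answer: 26 10 25

Derivation:
A = 3^5 mod 31  (bits of 5 = 101)
  bit 0 = 1: r = r^2 * 3 mod 31 = 1^2 * 3 = 1*3 = 3
  bit 1 = 0: r = r^2 mod 31 = 3^2 = 9
  bit 2 = 1: r = r^2 * 3 mod 31 = 9^2 * 3 = 19*3 = 26
  -> A = 26
B = 3^14 mod 31  (bits of 14 = 1110)
  bit 0 = 1: r = r^2 * 3 mod 31 = 1^2 * 3 = 1*3 = 3
  bit 1 = 1: r = r^2 * 3 mod 31 = 3^2 * 3 = 9*3 = 27
  bit 2 = 1: r = r^2 * 3 mod 31 = 27^2 * 3 = 16*3 = 17
  bit 3 = 0: r = r^2 mod 31 = 17^2 = 10
  -> B = 10
s = B^a = 10^5 mod 31  (bits of 5 = 101)
  bit 0 = 1: r = r^2 * 10 mod 31 = 1^2 * 10 = 1*10 = 10
  bit 1 = 0: r = r^2 mod 31 = 10^2 = 7
  bit 2 = 1: r = r^2 * 10 mod 31 = 7^2 * 10 = 18*10 = 25
  -> s = B^a = 25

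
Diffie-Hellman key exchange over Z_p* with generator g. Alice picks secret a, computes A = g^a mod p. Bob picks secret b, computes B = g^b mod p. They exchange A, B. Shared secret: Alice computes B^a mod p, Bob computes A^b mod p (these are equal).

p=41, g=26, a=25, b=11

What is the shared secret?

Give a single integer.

A = 26^25 mod 41  (bits of 25 = 11001)
  bit 0 = 1: r = r^2 * 26 mod 41 = 1^2 * 26 = 1*26 = 26
  bit 1 = 1: r = r^2 * 26 mod 41 = 26^2 * 26 = 20*26 = 28
  bit 2 = 0: r = r^2 mod 41 = 28^2 = 5
  bit 3 = 0: r = r^2 mod 41 = 5^2 = 25
  bit 4 = 1: r = r^2 * 26 mod 41 = 25^2 * 26 = 10*26 = 14
  -> A = 14
B = 26^11 mod 41  (bits of 11 = 1011)
  bit 0 = 1: r = r^2 * 26 mod 41 = 1^2 * 26 = 1*26 = 26
  bit 1 = 0: r = r^2 mod 41 = 26^2 = 20
  bit 2 = 1: r = r^2 * 26 mod 41 = 20^2 * 26 = 31*26 = 27
  bit 3 = 1: r = r^2 * 26 mod 41 = 27^2 * 26 = 32*26 = 12
  -> B = 12
s = B^a = 12^25 mod 41  (bits of 25 = 11001)
  bit 0 = 1: r = r^2 * 12 mod 41 = 1^2 * 12 = 1*12 = 12
  bit 1 = 1: r = r^2 * 12 mod 41 = 12^2 * 12 = 21*12 = 6
  bit 2 = 0: r = r^2 mod 41 = 6^2 = 36
  bit 3 = 0: r = r^2 mod 41 = 36^2 = 25
  bit 4 = 1: r = r^2 * 12 mod 41 = 25^2 * 12 = 10*12 = 38
  -> s = B^a = 38

Answer: 38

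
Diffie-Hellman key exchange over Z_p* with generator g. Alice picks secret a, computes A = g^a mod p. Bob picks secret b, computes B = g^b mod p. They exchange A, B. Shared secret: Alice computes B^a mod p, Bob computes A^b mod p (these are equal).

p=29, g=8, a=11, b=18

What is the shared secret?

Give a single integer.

A = 8^11 mod 29  (bits of 11 = 1011)
  bit 0 = 1: r = r^2 * 8 mod 29 = 1^2 * 8 = 1*8 = 8
  bit 1 = 0: r = r^2 mod 29 = 8^2 = 6
  bit 2 = 1: r = r^2 * 8 mod 29 = 6^2 * 8 = 7*8 = 27
  bit 3 = 1: r = r^2 * 8 mod 29 = 27^2 * 8 = 4*8 = 3
  -> A = 3
B = 8^18 mod 29  (bits of 18 = 10010)
  bit 0 = 1: r = r^2 * 8 mod 29 = 1^2 * 8 = 1*8 = 8
  bit 1 = 0: r = r^2 mod 29 = 8^2 = 6
  bit 2 = 0: r = r^2 mod 29 = 6^2 = 7
  bit 3 = 1: r = r^2 * 8 mod 29 = 7^2 * 8 = 20*8 = 15
  bit 4 = 0: r = r^2 mod 29 = 15^2 = 22
  -> B = 22
s = B^a = 22^11 mod 29  (bits of 11 = 1011)
  bit 0 = 1: r = r^2 * 22 mod 29 = 1^2 * 22 = 1*22 = 22
  bit 1 = 0: r = r^2 mod 29 = 22^2 = 20
  bit 2 = 1: r = r^2 * 22 mod 29 = 20^2 * 22 = 23*22 = 13
  bit 3 = 1: r = r^2 * 22 mod 29 = 13^2 * 22 = 24*22 = 6
  -> s = B^a = 6

Answer: 6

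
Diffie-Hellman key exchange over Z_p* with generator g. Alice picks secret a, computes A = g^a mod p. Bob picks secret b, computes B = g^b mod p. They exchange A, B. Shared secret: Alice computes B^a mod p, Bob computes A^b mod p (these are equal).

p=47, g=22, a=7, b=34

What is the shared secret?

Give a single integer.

Answer: 17

Derivation:
A = 22^7 mod 47  (bits of 7 = 111)
  bit 0 = 1: r = r^2 * 22 mod 47 = 1^2 * 22 = 1*22 = 22
  bit 1 = 1: r = r^2 * 22 mod 47 = 22^2 * 22 = 14*22 = 26
  bit 2 = 1: r = r^2 * 22 mod 47 = 26^2 * 22 = 18*22 = 20
  -> A = 20
B = 22^34 mod 47  (bits of 34 = 100010)
  bit 0 = 1: r = r^2 * 22 mod 47 = 1^2 * 22 = 1*22 = 22
  bit 1 = 0: r = r^2 mod 47 = 22^2 = 14
  bit 2 = 0: r = r^2 mod 47 = 14^2 = 8
  bit 3 = 0: r = r^2 mod 47 = 8^2 = 17
  bit 4 = 1: r = r^2 * 22 mod 47 = 17^2 * 22 = 7*22 = 13
  bit 5 = 0: r = r^2 mod 47 = 13^2 = 28
  -> B = 28
s = B^a = 28^7 mod 47  (bits of 7 = 111)
  bit 0 = 1: r = r^2 * 28 mod 47 = 1^2 * 28 = 1*28 = 28
  bit 1 = 1: r = r^2 * 28 mod 47 = 28^2 * 28 = 32*28 = 3
  bit 2 = 1: r = r^2 * 28 mod 47 = 3^2 * 28 = 9*28 = 17
  -> s = B^a = 17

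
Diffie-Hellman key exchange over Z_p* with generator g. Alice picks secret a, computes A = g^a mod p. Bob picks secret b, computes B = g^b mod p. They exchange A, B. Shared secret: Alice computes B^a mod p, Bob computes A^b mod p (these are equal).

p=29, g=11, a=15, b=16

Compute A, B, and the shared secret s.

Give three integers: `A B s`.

Answer: 18 24 24

Derivation:
A = 11^15 mod 29  (bits of 15 = 1111)
  bit 0 = 1: r = r^2 * 11 mod 29 = 1^2 * 11 = 1*11 = 11
  bit 1 = 1: r = r^2 * 11 mod 29 = 11^2 * 11 = 5*11 = 26
  bit 2 = 1: r = r^2 * 11 mod 29 = 26^2 * 11 = 9*11 = 12
  bit 3 = 1: r = r^2 * 11 mod 29 = 12^2 * 11 = 28*11 = 18
  -> A = 18
B = 11^16 mod 29  (bits of 16 = 10000)
  bit 0 = 1: r = r^2 * 11 mod 29 = 1^2 * 11 = 1*11 = 11
  bit 1 = 0: r = r^2 mod 29 = 11^2 = 5
  bit 2 = 0: r = r^2 mod 29 = 5^2 = 25
  bit 3 = 0: r = r^2 mod 29 = 25^2 = 16
  bit 4 = 0: r = r^2 mod 29 = 16^2 = 24
  -> B = 24
s = B^a = 24^15 mod 29  (bits of 15 = 1111)
  bit 0 = 1: r = r^2 * 24 mod 29 = 1^2 * 24 = 1*24 = 24
  bit 1 = 1: r = r^2 * 24 mod 29 = 24^2 * 24 = 25*24 = 20
  bit 2 = 1: r = r^2 * 24 mod 29 = 20^2 * 24 = 23*24 = 1
  bit 3 = 1: r = r^2 * 24 mod 29 = 1^2 * 24 = 1*24 = 24
  -> s = B^a = 24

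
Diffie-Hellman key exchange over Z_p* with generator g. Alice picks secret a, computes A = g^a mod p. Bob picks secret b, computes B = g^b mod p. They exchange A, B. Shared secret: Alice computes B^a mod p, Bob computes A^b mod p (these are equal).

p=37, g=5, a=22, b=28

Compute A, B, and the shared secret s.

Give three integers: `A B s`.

A = 5^22 mod 37  (bits of 22 = 10110)
  bit 0 = 1: r = r^2 * 5 mod 37 = 1^2 * 5 = 1*5 = 5
  bit 1 = 0: r = r^2 mod 37 = 5^2 = 25
  bit 2 = 1: r = r^2 * 5 mod 37 = 25^2 * 5 = 33*5 = 17
  bit 3 = 1: r = r^2 * 5 mod 37 = 17^2 * 5 = 30*5 = 2
  bit 4 = 0: r = r^2 mod 37 = 2^2 = 4
  -> A = 4
B = 5^28 mod 37  (bits of 28 = 11100)
  bit 0 = 1: r = r^2 * 5 mod 37 = 1^2 * 5 = 1*5 = 5
  bit 1 = 1: r = r^2 * 5 mod 37 = 5^2 * 5 = 25*5 = 14
  bit 2 = 1: r = r^2 * 5 mod 37 = 14^2 * 5 = 11*5 = 18
  bit 3 = 0: r = r^2 mod 37 = 18^2 = 28
  bit 4 = 0: r = r^2 mod 37 = 28^2 = 7
  -> B = 7
s = B^a = 7^22 mod 37  (bits of 22 = 10110)
  bit 0 = 1: r = r^2 * 7 mod 37 = 1^2 * 7 = 1*7 = 7
  bit 1 = 0: r = r^2 mod 37 = 7^2 = 12
  bit 2 = 1: r = r^2 * 7 mod 37 = 12^2 * 7 = 33*7 = 9
  bit 3 = 1: r = r^2 * 7 mod 37 = 9^2 * 7 = 7*7 = 12
  bit 4 = 0: r = r^2 mod 37 = 12^2 = 33
  -> s = B^a = 33

Answer: 4 7 33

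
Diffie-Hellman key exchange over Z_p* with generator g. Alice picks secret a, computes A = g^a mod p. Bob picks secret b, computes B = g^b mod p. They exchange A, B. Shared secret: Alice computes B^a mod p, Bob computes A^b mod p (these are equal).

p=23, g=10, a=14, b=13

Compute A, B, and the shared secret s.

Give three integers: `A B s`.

Answer: 12 15 6

Derivation:
A = 10^14 mod 23  (bits of 14 = 1110)
  bit 0 = 1: r = r^2 * 10 mod 23 = 1^2 * 10 = 1*10 = 10
  bit 1 = 1: r = r^2 * 10 mod 23 = 10^2 * 10 = 8*10 = 11
  bit 2 = 1: r = r^2 * 10 mod 23 = 11^2 * 10 = 6*10 = 14
  bit 3 = 0: r = r^2 mod 23 = 14^2 = 12
  -> A = 12
B = 10^13 mod 23  (bits of 13 = 1101)
  bit 0 = 1: r = r^2 * 10 mod 23 = 1^2 * 10 = 1*10 = 10
  bit 1 = 1: r = r^2 * 10 mod 23 = 10^2 * 10 = 8*10 = 11
  bit 2 = 0: r = r^2 mod 23 = 11^2 = 6
  bit 3 = 1: r = r^2 * 10 mod 23 = 6^2 * 10 = 13*10 = 15
  -> B = 15
s = B^a = 15^14 mod 23  (bits of 14 = 1110)
  bit 0 = 1: r = r^2 * 15 mod 23 = 1^2 * 15 = 1*15 = 15
  bit 1 = 1: r = r^2 * 15 mod 23 = 15^2 * 15 = 18*15 = 17
  bit 2 = 1: r = r^2 * 15 mod 23 = 17^2 * 15 = 13*15 = 11
  bit 3 = 0: r = r^2 mod 23 = 11^2 = 6
  -> s = B^a = 6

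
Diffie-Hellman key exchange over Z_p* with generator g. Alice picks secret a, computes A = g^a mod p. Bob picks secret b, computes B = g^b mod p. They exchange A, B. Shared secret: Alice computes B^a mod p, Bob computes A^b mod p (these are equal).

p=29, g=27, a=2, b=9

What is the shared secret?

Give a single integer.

A = 27^2 mod 29  (bits of 2 = 10)
  bit 0 = 1: r = r^2 * 27 mod 29 = 1^2 * 27 = 1*27 = 27
  bit 1 = 0: r = r^2 mod 29 = 27^2 = 4
  -> A = 4
B = 27^9 mod 29  (bits of 9 = 1001)
  bit 0 = 1: r = r^2 * 27 mod 29 = 1^2 * 27 = 1*27 = 27
  bit 1 = 0: r = r^2 mod 29 = 27^2 = 4
  bit 2 = 0: r = r^2 mod 29 = 4^2 = 16
  bit 3 = 1: r = r^2 * 27 mod 29 = 16^2 * 27 = 24*27 = 10
  -> B = 10
s = B^a = 10^2 mod 29  (bits of 2 = 10)
  bit 0 = 1: r = r^2 * 10 mod 29 = 1^2 * 10 = 1*10 = 10
  bit 1 = 0: r = r^2 mod 29 = 10^2 = 13
  -> s = B^a = 13

Answer: 13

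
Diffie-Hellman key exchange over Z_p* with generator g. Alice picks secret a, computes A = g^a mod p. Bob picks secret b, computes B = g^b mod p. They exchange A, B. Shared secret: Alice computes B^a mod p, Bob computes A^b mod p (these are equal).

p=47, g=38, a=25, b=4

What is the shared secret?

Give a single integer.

Answer: 32

Derivation:
A = 38^25 mod 47  (bits of 25 = 11001)
  bit 0 = 1: r = r^2 * 38 mod 47 = 1^2 * 38 = 1*38 = 38
  bit 1 = 1: r = r^2 * 38 mod 47 = 38^2 * 38 = 34*38 = 23
  bit 2 = 0: r = r^2 mod 47 = 23^2 = 12
  bit 3 = 0: r = r^2 mod 47 = 12^2 = 3
  bit 4 = 1: r = r^2 * 38 mod 47 = 3^2 * 38 = 9*38 = 13
  -> A = 13
B = 38^4 mod 47  (bits of 4 = 100)
  bit 0 = 1: r = r^2 * 38 mod 47 = 1^2 * 38 = 1*38 = 38
  bit 1 = 0: r = r^2 mod 47 = 38^2 = 34
  bit 2 = 0: r = r^2 mod 47 = 34^2 = 28
  -> B = 28
s = B^a = 28^25 mod 47  (bits of 25 = 11001)
  bit 0 = 1: r = r^2 * 28 mod 47 = 1^2 * 28 = 1*28 = 28
  bit 1 = 1: r = r^2 * 28 mod 47 = 28^2 * 28 = 32*28 = 3
  bit 2 = 0: r = r^2 mod 47 = 3^2 = 9
  bit 3 = 0: r = r^2 mod 47 = 9^2 = 34
  bit 4 = 1: r = r^2 * 28 mod 47 = 34^2 * 28 = 28*28 = 32
  -> s = B^a = 32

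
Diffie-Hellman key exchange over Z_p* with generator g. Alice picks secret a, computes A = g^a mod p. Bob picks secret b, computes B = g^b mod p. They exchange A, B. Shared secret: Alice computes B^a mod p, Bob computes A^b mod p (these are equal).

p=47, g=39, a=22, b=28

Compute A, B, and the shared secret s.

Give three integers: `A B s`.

A = 39^22 mod 47  (bits of 22 = 10110)
  bit 0 = 1: r = r^2 * 39 mod 47 = 1^2 * 39 = 1*39 = 39
  bit 1 = 0: r = r^2 mod 47 = 39^2 = 17
  bit 2 = 1: r = r^2 * 39 mod 47 = 17^2 * 39 = 7*39 = 38
  bit 3 = 1: r = r^2 * 39 mod 47 = 38^2 * 39 = 34*39 = 10
  bit 4 = 0: r = r^2 mod 47 = 10^2 = 6
  -> A = 6
B = 39^28 mod 47  (bits of 28 = 11100)
  bit 0 = 1: r = r^2 * 39 mod 47 = 1^2 * 39 = 1*39 = 39
  bit 1 = 1: r = r^2 * 39 mod 47 = 39^2 * 39 = 17*39 = 5
  bit 2 = 1: r = r^2 * 39 mod 47 = 5^2 * 39 = 25*39 = 35
  bit 3 = 0: r = r^2 mod 47 = 35^2 = 3
  bit 4 = 0: r = r^2 mod 47 = 3^2 = 9
  -> B = 9
s = B^a = 9^22 mod 47  (bits of 22 = 10110)
  bit 0 = 1: r = r^2 * 9 mod 47 = 1^2 * 9 = 1*9 = 9
  bit 1 = 0: r = r^2 mod 47 = 9^2 = 34
  bit 2 = 1: r = r^2 * 9 mod 47 = 34^2 * 9 = 28*9 = 17
  bit 3 = 1: r = r^2 * 9 mod 47 = 17^2 * 9 = 7*9 = 16
  bit 4 = 0: r = r^2 mod 47 = 16^2 = 21
  -> s = B^a = 21

Answer: 6 9 21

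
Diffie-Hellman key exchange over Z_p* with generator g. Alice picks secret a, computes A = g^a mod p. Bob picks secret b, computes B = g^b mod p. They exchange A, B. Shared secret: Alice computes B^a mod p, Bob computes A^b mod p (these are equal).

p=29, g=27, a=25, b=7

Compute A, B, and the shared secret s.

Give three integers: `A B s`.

Answer: 18 17 17

Derivation:
A = 27^25 mod 29  (bits of 25 = 11001)
  bit 0 = 1: r = r^2 * 27 mod 29 = 1^2 * 27 = 1*27 = 27
  bit 1 = 1: r = r^2 * 27 mod 29 = 27^2 * 27 = 4*27 = 21
  bit 2 = 0: r = r^2 mod 29 = 21^2 = 6
  bit 3 = 0: r = r^2 mod 29 = 6^2 = 7
  bit 4 = 1: r = r^2 * 27 mod 29 = 7^2 * 27 = 20*27 = 18
  -> A = 18
B = 27^7 mod 29  (bits of 7 = 111)
  bit 0 = 1: r = r^2 * 27 mod 29 = 1^2 * 27 = 1*27 = 27
  bit 1 = 1: r = r^2 * 27 mod 29 = 27^2 * 27 = 4*27 = 21
  bit 2 = 1: r = r^2 * 27 mod 29 = 21^2 * 27 = 6*27 = 17
  -> B = 17
s = B^a = 17^25 mod 29  (bits of 25 = 11001)
  bit 0 = 1: r = r^2 * 17 mod 29 = 1^2 * 17 = 1*17 = 17
  bit 1 = 1: r = r^2 * 17 mod 29 = 17^2 * 17 = 28*17 = 12
  bit 2 = 0: r = r^2 mod 29 = 12^2 = 28
  bit 3 = 0: r = r^2 mod 29 = 28^2 = 1
  bit 4 = 1: r = r^2 * 17 mod 29 = 1^2 * 17 = 1*17 = 17
  -> s = B^a = 17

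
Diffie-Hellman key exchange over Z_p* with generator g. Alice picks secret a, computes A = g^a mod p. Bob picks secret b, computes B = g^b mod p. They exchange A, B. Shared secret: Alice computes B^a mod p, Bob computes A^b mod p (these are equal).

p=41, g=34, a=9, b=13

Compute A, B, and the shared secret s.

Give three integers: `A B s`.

Answer: 28 29 30

Derivation:
A = 34^9 mod 41  (bits of 9 = 1001)
  bit 0 = 1: r = r^2 * 34 mod 41 = 1^2 * 34 = 1*34 = 34
  bit 1 = 0: r = r^2 mod 41 = 34^2 = 8
  bit 2 = 0: r = r^2 mod 41 = 8^2 = 23
  bit 3 = 1: r = r^2 * 34 mod 41 = 23^2 * 34 = 37*34 = 28
  -> A = 28
B = 34^13 mod 41  (bits of 13 = 1101)
  bit 0 = 1: r = r^2 * 34 mod 41 = 1^2 * 34 = 1*34 = 34
  bit 1 = 1: r = r^2 * 34 mod 41 = 34^2 * 34 = 8*34 = 26
  bit 2 = 0: r = r^2 mod 41 = 26^2 = 20
  bit 3 = 1: r = r^2 * 34 mod 41 = 20^2 * 34 = 31*34 = 29
  -> B = 29
s = B^a = 29^9 mod 41  (bits of 9 = 1001)
  bit 0 = 1: r = r^2 * 29 mod 41 = 1^2 * 29 = 1*29 = 29
  bit 1 = 0: r = r^2 mod 41 = 29^2 = 21
  bit 2 = 0: r = r^2 mod 41 = 21^2 = 31
  bit 3 = 1: r = r^2 * 29 mod 41 = 31^2 * 29 = 18*29 = 30
  -> s = B^a = 30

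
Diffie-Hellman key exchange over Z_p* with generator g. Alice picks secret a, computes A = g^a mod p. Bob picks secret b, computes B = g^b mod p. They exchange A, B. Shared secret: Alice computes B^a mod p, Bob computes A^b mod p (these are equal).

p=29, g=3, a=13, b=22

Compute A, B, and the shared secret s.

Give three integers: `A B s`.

Answer: 19 22 4

Derivation:
A = 3^13 mod 29  (bits of 13 = 1101)
  bit 0 = 1: r = r^2 * 3 mod 29 = 1^2 * 3 = 1*3 = 3
  bit 1 = 1: r = r^2 * 3 mod 29 = 3^2 * 3 = 9*3 = 27
  bit 2 = 0: r = r^2 mod 29 = 27^2 = 4
  bit 3 = 1: r = r^2 * 3 mod 29 = 4^2 * 3 = 16*3 = 19
  -> A = 19
B = 3^22 mod 29  (bits of 22 = 10110)
  bit 0 = 1: r = r^2 * 3 mod 29 = 1^2 * 3 = 1*3 = 3
  bit 1 = 0: r = r^2 mod 29 = 3^2 = 9
  bit 2 = 1: r = r^2 * 3 mod 29 = 9^2 * 3 = 23*3 = 11
  bit 3 = 1: r = r^2 * 3 mod 29 = 11^2 * 3 = 5*3 = 15
  bit 4 = 0: r = r^2 mod 29 = 15^2 = 22
  -> B = 22
s = B^a = 22^13 mod 29  (bits of 13 = 1101)
  bit 0 = 1: r = r^2 * 22 mod 29 = 1^2 * 22 = 1*22 = 22
  bit 1 = 1: r = r^2 * 22 mod 29 = 22^2 * 22 = 20*22 = 5
  bit 2 = 0: r = r^2 mod 29 = 5^2 = 25
  bit 3 = 1: r = r^2 * 22 mod 29 = 25^2 * 22 = 16*22 = 4
  -> s = B^a = 4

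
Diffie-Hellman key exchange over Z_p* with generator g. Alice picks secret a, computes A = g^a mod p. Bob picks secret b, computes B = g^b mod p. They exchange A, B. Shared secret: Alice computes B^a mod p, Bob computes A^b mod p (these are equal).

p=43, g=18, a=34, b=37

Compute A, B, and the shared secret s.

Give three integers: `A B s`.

Answer: 14 34 15

Derivation:
A = 18^34 mod 43  (bits of 34 = 100010)
  bit 0 = 1: r = r^2 * 18 mod 43 = 1^2 * 18 = 1*18 = 18
  bit 1 = 0: r = r^2 mod 43 = 18^2 = 23
  bit 2 = 0: r = r^2 mod 43 = 23^2 = 13
  bit 3 = 0: r = r^2 mod 43 = 13^2 = 40
  bit 4 = 1: r = r^2 * 18 mod 43 = 40^2 * 18 = 9*18 = 33
  bit 5 = 0: r = r^2 mod 43 = 33^2 = 14
  -> A = 14
B = 18^37 mod 43  (bits of 37 = 100101)
  bit 0 = 1: r = r^2 * 18 mod 43 = 1^2 * 18 = 1*18 = 18
  bit 1 = 0: r = r^2 mod 43 = 18^2 = 23
  bit 2 = 0: r = r^2 mod 43 = 23^2 = 13
  bit 3 = 1: r = r^2 * 18 mod 43 = 13^2 * 18 = 40*18 = 32
  bit 4 = 0: r = r^2 mod 43 = 32^2 = 35
  bit 5 = 1: r = r^2 * 18 mod 43 = 35^2 * 18 = 21*18 = 34
  -> B = 34
s = B^a = 34^34 mod 43  (bits of 34 = 100010)
  bit 0 = 1: r = r^2 * 34 mod 43 = 1^2 * 34 = 1*34 = 34
  bit 1 = 0: r = r^2 mod 43 = 34^2 = 38
  bit 2 = 0: r = r^2 mod 43 = 38^2 = 25
  bit 3 = 0: r = r^2 mod 43 = 25^2 = 23
  bit 4 = 1: r = r^2 * 34 mod 43 = 23^2 * 34 = 13*34 = 12
  bit 5 = 0: r = r^2 mod 43 = 12^2 = 15
  -> s = B^a = 15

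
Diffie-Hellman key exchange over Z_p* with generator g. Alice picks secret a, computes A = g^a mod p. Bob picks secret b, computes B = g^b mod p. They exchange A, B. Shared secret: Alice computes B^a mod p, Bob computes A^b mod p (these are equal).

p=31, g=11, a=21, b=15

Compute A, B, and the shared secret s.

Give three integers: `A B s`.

A = 11^21 mod 31  (bits of 21 = 10101)
  bit 0 = 1: r = r^2 * 11 mod 31 = 1^2 * 11 = 1*11 = 11
  bit 1 = 0: r = r^2 mod 31 = 11^2 = 28
  bit 2 = 1: r = r^2 * 11 mod 31 = 28^2 * 11 = 9*11 = 6
  bit 3 = 0: r = r^2 mod 31 = 6^2 = 5
  bit 4 = 1: r = r^2 * 11 mod 31 = 5^2 * 11 = 25*11 = 27
  -> A = 27
B = 11^15 mod 31  (bits of 15 = 1111)
  bit 0 = 1: r = r^2 * 11 mod 31 = 1^2 * 11 = 1*11 = 11
  bit 1 = 1: r = r^2 * 11 mod 31 = 11^2 * 11 = 28*11 = 29
  bit 2 = 1: r = r^2 * 11 mod 31 = 29^2 * 11 = 4*11 = 13
  bit 3 = 1: r = r^2 * 11 mod 31 = 13^2 * 11 = 14*11 = 30
  -> B = 30
s = B^a = 30^21 mod 31  (bits of 21 = 10101)
  bit 0 = 1: r = r^2 * 30 mod 31 = 1^2 * 30 = 1*30 = 30
  bit 1 = 0: r = r^2 mod 31 = 30^2 = 1
  bit 2 = 1: r = r^2 * 30 mod 31 = 1^2 * 30 = 1*30 = 30
  bit 3 = 0: r = r^2 mod 31 = 30^2 = 1
  bit 4 = 1: r = r^2 * 30 mod 31 = 1^2 * 30 = 1*30 = 30
  -> s = B^a = 30

Answer: 27 30 30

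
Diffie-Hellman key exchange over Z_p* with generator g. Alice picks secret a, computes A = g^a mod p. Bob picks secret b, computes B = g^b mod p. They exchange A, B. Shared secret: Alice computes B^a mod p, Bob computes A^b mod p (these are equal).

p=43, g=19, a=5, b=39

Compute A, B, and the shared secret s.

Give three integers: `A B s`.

Answer: 30 2 32

Derivation:
A = 19^5 mod 43  (bits of 5 = 101)
  bit 0 = 1: r = r^2 * 19 mod 43 = 1^2 * 19 = 1*19 = 19
  bit 1 = 0: r = r^2 mod 43 = 19^2 = 17
  bit 2 = 1: r = r^2 * 19 mod 43 = 17^2 * 19 = 31*19 = 30
  -> A = 30
B = 19^39 mod 43  (bits of 39 = 100111)
  bit 0 = 1: r = r^2 * 19 mod 43 = 1^2 * 19 = 1*19 = 19
  bit 1 = 0: r = r^2 mod 43 = 19^2 = 17
  bit 2 = 0: r = r^2 mod 43 = 17^2 = 31
  bit 3 = 1: r = r^2 * 19 mod 43 = 31^2 * 19 = 15*19 = 27
  bit 4 = 1: r = r^2 * 19 mod 43 = 27^2 * 19 = 41*19 = 5
  bit 5 = 1: r = r^2 * 19 mod 43 = 5^2 * 19 = 25*19 = 2
  -> B = 2
s = B^a = 2^5 mod 43  (bits of 5 = 101)
  bit 0 = 1: r = r^2 * 2 mod 43 = 1^2 * 2 = 1*2 = 2
  bit 1 = 0: r = r^2 mod 43 = 2^2 = 4
  bit 2 = 1: r = r^2 * 2 mod 43 = 4^2 * 2 = 16*2 = 32
  -> s = B^a = 32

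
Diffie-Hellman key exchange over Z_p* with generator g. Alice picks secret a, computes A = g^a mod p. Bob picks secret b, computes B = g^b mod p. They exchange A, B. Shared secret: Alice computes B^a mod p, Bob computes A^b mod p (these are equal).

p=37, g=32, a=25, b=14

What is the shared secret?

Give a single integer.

Answer: 21

Derivation:
A = 32^25 mod 37  (bits of 25 = 11001)
  bit 0 = 1: r = r^2 * 32 mod 37 = 1^2 * 32 = 1*32 = 32
  bit 1 = 1: r = r^2 * 32 mod 37 = 32^2 * 32 = 25*32 = 23
  bit 2 = 0: r = r^2 mod 37 = 23^2 = 11
  bit 3 = 0: r = r^2 mod 37 = 11^2 = 10
  bit 4 = 1: r = r^2 * 32 mod 37 = 10^2 * 32 = 26*32 = 18
  -> A = 18
B = 32^14 mod 37  (bits of 14 = 1110)
  bit 0 = 1: r = r^2 * 32 mod 37 = 1^2 * 32 = 1*32 = 32
  bit 1 = 1: r = r^2 * 32 mod 37 = 32^2 * 32 = 25*32 = 23
  bit 2 = 1: r = r^2 * 32 mod 37 = 23^2 * 32 = 11*32 = 19
  bit 3 = 0: r = r^2 mod 37 = 19^2 = 28
  -> B = 28
s = B^a = 28^25 mod 37  (bits of 25 = 11001)
  bit 0 = 1: r = r^2 * 28 mod 37 = 1^2 * 28 = 1*28 = 28
  bit 1 = 1: r = r^2 * 28 mod 37 = 28^2 * 28 = 7*28 = 11
  bit 2 = 0: r = r^2 mod 37 = 11^2 = 10
  bit 3 = 0: r = r^2 mod 37 = 10^2 = 26
  bit 4 = 1: r = r^2 * 28 mod 37 = 26^2 * 28 = 10*28 = 21
  -> s = B^a = 21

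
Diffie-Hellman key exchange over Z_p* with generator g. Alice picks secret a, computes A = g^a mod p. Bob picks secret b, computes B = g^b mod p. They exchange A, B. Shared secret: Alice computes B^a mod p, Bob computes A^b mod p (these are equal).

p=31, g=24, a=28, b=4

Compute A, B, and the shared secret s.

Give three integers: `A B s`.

A = 24^28 mod 31  (bits of 28 = 11100)
  bit 0 = 1: r = r^2 * 24 mod 31 = 1^2 * 24 = 1*24 = 24
  bit 1 = 1: r = r^2 * 24 mod 31 = 24^2 * 24 = 18*24 = 29
  bit 2 = 1: r = r^2 * 24 mod 31 = 29^2 * 24 = 4*24 = 3
  bit 3 = 0: r = r^2 mod 31 = 3^2 = 9
  bit 4 = 0: r = r^2 mod 31 = 9^2 = 19
  -> A = 19
B = 24^4 mod 31  (bits of 4 = 100)
  bit 0 = 1: r = r^2 * 24 mod 31 = 1^2 * 24 = 1*24 = 24
  bit 1 = 0: r = r^2 mod 31 = 24^2 = 18
  bit 2 = 0: r = r^2 mod 31 = 18^2 = 14
  -> B = 14
s = B^a = 14^28 mod 31  (bits of 28 = 11100)
  bit 0 = 1: r = r^2 * 14 mod 31 = 1^2 * 14 = 1*14 = 14
  bit 1 = 1: r = r^2 * 14 mod 31 = 14^2 * 14 = 10*14 = 16
  bit 2 = 1: r = r^2 * 14 mod 31 = 16^2 * 14 = 8*14 = 19
  bit 3 = 0: r = r^2 mod 31 = 19^2 = 20
  bit 4 = 0: r = r^2 mod 31 = 20^2 = 28
  -> s = B^a = 28

Answer: 19 14 28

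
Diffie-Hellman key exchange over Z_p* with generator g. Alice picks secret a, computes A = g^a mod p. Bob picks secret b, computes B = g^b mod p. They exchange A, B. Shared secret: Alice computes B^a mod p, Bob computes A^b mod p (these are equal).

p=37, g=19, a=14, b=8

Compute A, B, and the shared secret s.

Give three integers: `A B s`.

Answer: 21 12 7

Derivation:
A = 19^14 mod 37  (bits of 14 = 1110)
  bit 0 = 1: r = r^2 * 19 mod 37 = 1^2 * 19 = 1*19 = 19
  bit 1 = 1: r = r^2 * 19 mod 37 = 19^2 * 19 = 28*19 = 14
  bit 2 = 1: r = r^2 * 19 mod 37 = 14^2 * 19 = 11*19 = 24
  bit 3 = 0: r = r^2 mod 37 = 24^2 = 21
  -> A = 21
B = 19^8 mod 37  (bits of 8 = 1000)
  bit 0 = 1: r = r^2 * 19 mod 37 = 1^2 * 19 = 1*19 = 19
  bit 1 = 0: r = r^2 mod 37 = 19^2 = 28
  bit 2 = 0: r = r^2 mod 37 = 28^2 = 7
  bit 3 = 0: r = r^2 mod 37 = 7^2 = 12
  -> B = 12
s = B^a = 12^14 mod 37  (bits of 14 = 1110)
  bit 0 = 1: r = r^2 * 12 mod 37 = 1^2 * 12 = 1*12 = 12
  bit 1 = 1: r = r^2 * 12 mod 37 = 12^2 * 12 = 33*12 = 26
  bit 2 = 1: r = r^2 * 12 mod 37 = 26^2 * 12 = 10*12 = 9
  bit 3 = 0: r = r^2 mod 37 = 9^2 = 7
  -> s = B^a = 7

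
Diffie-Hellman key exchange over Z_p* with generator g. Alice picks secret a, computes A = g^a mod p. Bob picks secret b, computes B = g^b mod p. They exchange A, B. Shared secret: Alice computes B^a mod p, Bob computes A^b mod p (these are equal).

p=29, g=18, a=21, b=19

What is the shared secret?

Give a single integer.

Answer: 17

Derivation:
A = 18^21 mod 29  (bits of 21 = 10101)
  bit 0 = 1: r = r^2 * 18 mod 29 = 1^2 * 18 = 1*18 = 18
  bit 1 = 0: r = r^2 mod 29 = 18^2 = 5
  bit 2 = 1: r = r^2 * 18 mod 29 = 5^2 * 18 = 25*18 = 15
  bit 3 = 0: r = r^2 mod 29 = 15^2 = 22
  bit 4 = 1: r = r^2 * 18 mod 29 = 22^2 * 18 = 20*18 = 12
  -> A = 12
B = 18^19 mod 29  (bits of 19 = 10011)
  bit 0 = 1: r = r^2 * 18 mod 29 = 1^2 * 18 = 1*18 = 18
  bit 1 = 0: r = r^2 mod 29 = 18^2 = 5
  bit 2 = 0: r = r^2 mod 29 = 5^2 = 25
  bit 3 = 1: r = r^2 * 18 mod 29 = 25^2 * 18 = 16*18 = 27
  bit 4 = 1: r = r^2 * 18 mod 29 = 27^2 * 18 = 4*18 = 14
  -> B = 14
s = B^a = 14^21 mod 29  (bits of 21 = 10101)
  bit 0 = 1: r = r^2 * 14 mod 29 = 1^2 * 14 = 1*14 = 14
  bit 1 = 0: r = r^2 mod 29 = 14^2 = 22
  bit 2 = 1: r = r^2 * 14 mod 29 = 22^2 * 14 = 20*14 = 19
  bit 3 = 0: r = r^2 mod 29 = 19^2 = 13
  bit 4 = 1: r = r^2 * 14 mod 29 = 13^2 * 14 = 24*14 = 17
  -> s = B^a = 17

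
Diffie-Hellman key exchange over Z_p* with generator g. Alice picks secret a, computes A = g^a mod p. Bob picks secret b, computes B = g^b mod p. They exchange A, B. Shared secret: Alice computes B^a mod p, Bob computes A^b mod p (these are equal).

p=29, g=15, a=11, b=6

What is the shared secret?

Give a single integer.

A = 15^11 mod 29  (bits of 11 = 1011)
  bit 0 = 1: r = r^2 * 15 mod 29 = 1^2 * 15 = 1*15 = 15
  bit 1 = 0: r = r^2 mod 29 = 15^2 = 22
  bit 2 = 1: r = r^2 * 15 mod 29 = 22^2 * 15 = 20*15 = 10
  bit 3 = 1: r = r^2 * 15 mod 29 = 10^2 * 15 = 13*15 = 21
  -> A = 21
B = 15^6 mod 29  (bits of 6 = 110)
  bit 0 = 1: r = r^2 * 15 mod 29 = 1^2 * 15 = 1*15 = 15
  bit 1 = 1: r = r^2 * 15 mod 29 = 15^2 * 15 = 22*15 = 11
  bit 2 = 0: r = r^2 mod 29 = 11^2 = 5
  -> B = 5
s = B^a = 5^11 mod 29  (bits of 11 = 1011)
  bit 0 = 1: r = r^2 * 5 mod 29 = 1^2 * 5 = 1*5 = 5
  bit 1 = 0: r = r^2 mod 29 = 5^2 = 25
  bit 2 = 1: r = r^2 * 5 mod 29 = 25^2 * 5 = 16*5 = 22
  bit 3 = 1: r = r^2 * 5 mod 29 = 22^2 * 5 = 20*5 = 13
  -> s = B^a = 13

Answer: 13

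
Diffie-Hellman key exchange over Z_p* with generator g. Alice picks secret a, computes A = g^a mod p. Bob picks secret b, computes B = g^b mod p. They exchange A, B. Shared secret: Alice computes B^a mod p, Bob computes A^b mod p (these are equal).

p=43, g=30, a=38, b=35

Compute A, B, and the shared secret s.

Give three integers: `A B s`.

A = 30^38 mod 43  (bits of 38 = 100110)
  bit 0 = 1: r = r^2 * 30 mod 43 = 1^2 * 30 = 1*30 = 30
  bit 1 = 0: r = r^2 mod 43 = 30^2 = 40
  bit 2 = 0: r = r^2 mod 43 = 40^2 = 9
  bit 3 = 1: r = r^2 * 30 mod 43 = 9^2 * 30 = 38*30 = 22
  bit 4 = 1: r = r^2 * 30 mod 43 = 22^2 * 30 = 11*30 = 29
  bit 5 = 0: r = r^2 mod 43 = 29^2 = 24
  -> A = 24
B = 30^35 mod 43  (bits of 35 = 100011)
  bit 0 = 1: r = r^2 * 30 mod 43 = 1^2 * 30 = 1*30 = 30
  bit 1 = 0: r = r^2 mod 43 = 30^2 = 40
  bit 2 = 0: r = r^2 mod 43 = 40^2 = 9
  bit 3 = 0: r = r^2 mod 43 = 9^2 = 38
  bit 4 = 1: r = r^2 * 30 mod 43 = 38^2 * 30 = 25*30 = 19
  bit 5 = 1: r = r^2 * 30 mod 43 = 19^2 * 30 = 17*30 = 37
  -> B = 37
s = B^a = 37^38 mod 43  (bits of 38 = 100110)
  bit 0 = 1: r = r^2 * 37 mod 43 = 1^2 * 37 = 1*37 = 37
  bit 1 = 0: r = r^2 mod 43 = 37^2 = 36
  bit 2 = 0: r = r^2 mod 43 = 36^2 = 6
  bit 3 = 1: r = r^2 * 37 mod 43 = 6^2 * 37 = 36*37 = 42
  bit 4 = 1: r = r^2 * 37 mod 43 = 42^2 * 37 = 1*37 = 37
  bit 5 = 0: r = r^2 mod 43 = 37^2 = 36
  -> s = B^a = 36

Answer: 24 37 36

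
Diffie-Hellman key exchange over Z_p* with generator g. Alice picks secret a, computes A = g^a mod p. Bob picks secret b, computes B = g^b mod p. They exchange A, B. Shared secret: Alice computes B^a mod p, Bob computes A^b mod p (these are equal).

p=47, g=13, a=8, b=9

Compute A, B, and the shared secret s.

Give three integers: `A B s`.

Answer: 37 11 12

Derivation:
A = 13^8 mod 47  (bits of 8 = 1000)
  bit 0 = 1: r = r^2 * 13 mod 47 = 1^2 * 13 = 1*13 = 13
  bit 1 = 0: r = r^2 mod 47 = 13^2 = 28
  bit 2 = 0: r = r^2 mod 47 = 28^2 = 32
  bit 3 = 0: r = r^2 mod 47 = 32^2 = 37
  -> A = 37
B = 13^9 mod 47  (bits of 9 = 1001)
  bit 0 = 1: r = r^2 * 13 mod 47 = 1^2 * 13 = 1*13 = 13
  bit 1 = 0: r = r^2 mod 47 = 13^2 = 28
  bit 2 = 0: r = r^2 mod 47 = 28^2 = 32
  bit 3 = 1: r = r^2 * 13 mod 47 = 32^2 * 13 = 37*13 = 11
  -> B = 11
s = B^a = 11^8 mod 47  (bits of 8 = 1000)
  bit 0 = 1: r = r^2 * 11 mod 47 = 1^2 * 11 = 1*11 = 11
  bit 1 = 0: r = r^2 mod 47 = 11^2 = 27
  bit 2 = 0: r = r^2 mod 47 = 27^2 = 24
  bit 3 = 0: r = r^2 mod 47 = 24^2 = 12
  -> s = B^a = 12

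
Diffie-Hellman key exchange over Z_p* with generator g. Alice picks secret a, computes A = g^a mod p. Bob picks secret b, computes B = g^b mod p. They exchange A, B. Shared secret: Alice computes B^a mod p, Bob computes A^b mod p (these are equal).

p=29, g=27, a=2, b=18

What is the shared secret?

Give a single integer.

Answer: 24

Derivation:
A = 27^2 mod 29  (bits of 2 = 10)
  bit 0 = 1: r = r^2 * 27 mod 29 = 1^2 * 27 = 1*27 = 27
  bit 1 = 0: r = r^2 mod 29 = 27^2 = 4
  -> A = 4
B = 27^18 mod 29  (bits of 18 = 10010)
  bit 0 = 1: r = r^2 * 27 mod 29 = 1^2 * 27 = 1*27 = 27
  bit 1 = 0: r = r^2 mod 29 = 27^2 = 4
  bit 2 = 0: r = r^2 mod 29 = 4^2 = 16
  bit 3 = 1: r = r^2 * 27 mod 29 = 16^2 * 27 = 24*27 = 10
  bit 4 = 0: r = r^2 mod 29 = 10^2 = 13
  -> B = 13
s = B^a = 13^2 mod 29  (bits of 2 = 10)
  bit 0 = 1: r = r^2 * 13 mod 29 = 1^2 * 13 = 1*13 = 13
  bit 1 = 0: r = r^2 mod 29 = 13^2 = 24
  -> s = B^a = 24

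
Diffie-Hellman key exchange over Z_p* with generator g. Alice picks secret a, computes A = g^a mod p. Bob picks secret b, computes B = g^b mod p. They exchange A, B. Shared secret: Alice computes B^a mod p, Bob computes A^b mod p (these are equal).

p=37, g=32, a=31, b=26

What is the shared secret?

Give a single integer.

A = 32^31 mod 37  (bits of 31 = 11111)
  bit 0 = 1: r = r^2 * 32 mod 37 = 1^2 * 32 = 1*32 = 32
  bit 1 = 1: r = r^2 * 32 mod 37 = 32^2 * 32 = 25*32 = 23
  bit 2 = 1: r = r^2 * 32 mod 37 = 23^2 * 32 = 11*32 = 19
  bit 3 = 1: r = r^2 * 32 mod 37 = 19^2 * 32 = 28*32 = 8
  bit 4 = 1: r = r^2 * 32 mod 37 = 8^2 * 32 = 27*32 = 13
  -> A = 13
B = 32^26 mod 37  (bits of 26 = 11010)
  bit 0 = 1: r = r^2 * 32 mod 37 = 1^2 * 32 = 1*32 = 32
  bit 1 = 1: r = r^2 * 32 mod 37 = 32^2 * 32 = 25*32 = 23
  bit 2 = 0: r = r^2 mod 37 = 23^2 = 11
  bit 3 = 1: r = r^2 * 32 mod 37 = 11^2 * 32 = 10*32 = 24
  bit 4 = 0: r = r^2 mod 37 = 24^2 = 21
  -> B = 21
s = B^a = 21^31 mod 37  (bits of 31 = 11111)
  bit 0 = 1: r = r^2 * 21 mod 37 = 1^2 * 21 = 1*21 = 21
  bit 1 = 1: r = r^2 * 21 mod 37 = 21^2 * 21 = 34*21 = 11
  bit 2 = 1: r = r^2 * 21 mod 37 = 11^2 * 21 = 10*21 = 25
  bit 3 = 1: r = r^2 * 21 mod 37 = 25^2 * 21 = 33*21 = 27
  bit 4 = 1: r = r^2 * 21 mod 37 = 27^2 * 21 = 26*21 = 28
  -> s = B^a = 28

Answer: 28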